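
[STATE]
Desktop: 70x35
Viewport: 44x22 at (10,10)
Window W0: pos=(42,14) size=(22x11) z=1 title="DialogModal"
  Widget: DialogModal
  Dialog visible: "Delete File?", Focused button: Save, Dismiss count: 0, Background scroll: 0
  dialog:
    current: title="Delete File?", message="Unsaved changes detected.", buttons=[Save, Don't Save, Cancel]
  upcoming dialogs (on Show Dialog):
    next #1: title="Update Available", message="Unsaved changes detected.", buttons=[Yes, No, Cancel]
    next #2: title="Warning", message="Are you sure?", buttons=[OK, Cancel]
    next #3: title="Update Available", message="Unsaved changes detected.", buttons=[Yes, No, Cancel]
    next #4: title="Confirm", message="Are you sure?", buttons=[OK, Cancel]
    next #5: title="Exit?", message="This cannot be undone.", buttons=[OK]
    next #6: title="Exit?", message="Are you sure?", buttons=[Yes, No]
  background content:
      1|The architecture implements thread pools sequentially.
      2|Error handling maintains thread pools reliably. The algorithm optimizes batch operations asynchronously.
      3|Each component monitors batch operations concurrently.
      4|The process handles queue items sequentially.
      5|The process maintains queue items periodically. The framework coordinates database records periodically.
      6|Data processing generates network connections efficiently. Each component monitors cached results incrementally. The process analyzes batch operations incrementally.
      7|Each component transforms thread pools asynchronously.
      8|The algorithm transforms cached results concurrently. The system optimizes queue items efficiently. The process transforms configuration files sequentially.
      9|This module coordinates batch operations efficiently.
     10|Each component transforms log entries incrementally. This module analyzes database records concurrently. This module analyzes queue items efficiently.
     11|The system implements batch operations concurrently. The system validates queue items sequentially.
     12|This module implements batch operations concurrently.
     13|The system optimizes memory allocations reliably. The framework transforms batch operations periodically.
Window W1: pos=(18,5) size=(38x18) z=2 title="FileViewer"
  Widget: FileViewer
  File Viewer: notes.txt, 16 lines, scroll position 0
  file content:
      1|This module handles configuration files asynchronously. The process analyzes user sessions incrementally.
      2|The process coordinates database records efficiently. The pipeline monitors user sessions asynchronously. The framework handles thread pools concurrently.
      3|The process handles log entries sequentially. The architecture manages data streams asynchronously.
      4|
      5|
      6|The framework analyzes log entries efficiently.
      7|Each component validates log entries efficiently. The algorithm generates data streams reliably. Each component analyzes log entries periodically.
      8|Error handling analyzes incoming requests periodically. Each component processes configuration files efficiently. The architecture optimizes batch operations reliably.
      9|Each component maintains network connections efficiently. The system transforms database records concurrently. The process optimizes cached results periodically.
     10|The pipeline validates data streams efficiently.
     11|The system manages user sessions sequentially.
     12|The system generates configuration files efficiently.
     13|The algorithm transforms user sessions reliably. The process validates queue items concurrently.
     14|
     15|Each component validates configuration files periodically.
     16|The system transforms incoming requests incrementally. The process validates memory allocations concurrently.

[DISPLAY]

        ┃The process handles log entries seq
        ┃                                   
        ┃                                   
        ┃The framework analyzes log entries 
        ┃Each component validates log entrie
        ┃Error handling analyzes incoming re
        ┃Each component maintains network co
        ┃The pipeline validates data streams
        ┃The system manages user sessions se
        ┃The system generates configuration 
        ┃The algorithm transforms user sessi
        ┃                                   
        ┗━━━━━━━━━━━━━━━━━━━━━━━━━━━━━━━━━━━
                                ┃Each compon
                                ┗━━━━━━━━━━━
                                            
                                            
                                            
                                            
                                            
                                            
                                            


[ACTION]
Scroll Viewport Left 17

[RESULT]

                  ┃The process handles log e
                  ┃                         
                  ┃                         
                  ┃The framework analyzes lo
                  ┃Each component validates 
                  ┃Error handling analyzes i
                  ┃Each component maintains 
                  ┃The pipeline validates da
                  ┃The system manages user s
                  ┃The system generates conf
                  ┃The algorithm transforms 
                  ┃                         
                  ┗━━━━━━━━━━━━━━━━━━━━━━━━━
                                          ┃E
                                          ┗━
                                            
                                            
                                            
                                            
                                            
                                            
                                            


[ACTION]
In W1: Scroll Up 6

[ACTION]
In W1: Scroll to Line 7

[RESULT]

                  ┃                         
                  ┃The framework analyzes lo
                  ┃Each component validates 
                  ┃Error handling analyzes i
                  ┃Each component maintains 
                  ┃The pipeline validates da
                  ┃The system manages user s
                  ┃The system generates conf
                  ┃The algorithm transforms 
                  ┃                         
                  ┃Each component validates 
                  ┃The system transforms inc
                  ┗━━━━━━━━━━━━━━━━━━━━━━━━━
                                          ┃E
                                          ┗━
                                            
                                            
                                            
                                            
                                            
                                            
                                            


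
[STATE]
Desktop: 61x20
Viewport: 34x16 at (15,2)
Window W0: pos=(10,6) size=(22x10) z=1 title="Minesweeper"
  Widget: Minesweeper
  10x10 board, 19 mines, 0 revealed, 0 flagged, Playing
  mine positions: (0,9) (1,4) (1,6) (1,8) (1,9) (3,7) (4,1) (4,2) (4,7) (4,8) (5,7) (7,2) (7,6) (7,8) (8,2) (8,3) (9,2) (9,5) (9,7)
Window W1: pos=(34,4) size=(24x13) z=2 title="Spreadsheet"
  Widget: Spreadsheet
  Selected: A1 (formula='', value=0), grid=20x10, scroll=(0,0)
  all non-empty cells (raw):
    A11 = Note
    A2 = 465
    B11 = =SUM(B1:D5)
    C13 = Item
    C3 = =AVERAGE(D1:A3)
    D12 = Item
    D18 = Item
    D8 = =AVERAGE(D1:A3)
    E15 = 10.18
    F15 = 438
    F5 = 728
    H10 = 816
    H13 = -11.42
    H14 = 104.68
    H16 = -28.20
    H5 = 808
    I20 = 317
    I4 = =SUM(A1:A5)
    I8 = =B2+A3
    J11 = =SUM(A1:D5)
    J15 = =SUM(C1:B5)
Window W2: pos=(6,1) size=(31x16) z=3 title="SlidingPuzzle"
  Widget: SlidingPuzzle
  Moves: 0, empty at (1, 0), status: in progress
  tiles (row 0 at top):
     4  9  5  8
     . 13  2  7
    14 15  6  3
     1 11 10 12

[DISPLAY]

Puzzle               ┃            
─────────────────────┨            
──┬────┬────┐        ┃━━━━━━━━━━━━
9 │  5 │  8 │        ┃preadsheet  
──┼────┼────┤        ┃────────────
3 │  2 │  7 │        ┃:           
──┼────┼────┤        ┃     A      
5 │  6 │  3 │        ┃------------
──┼────┼────┤        ┃1      [0]  
1 │ 10 │ 12 │        ┃2      465  
──┴────┴────┘        ┃3        0  
                     ┃4        0  
                     ┃5        0  
                     ┃6        0  
━━━━━━━━━━━━━━━━━━━━━┛━━━━━━━━━━━━
                                  


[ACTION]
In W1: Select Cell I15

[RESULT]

Puzzle               ┃            
─────────────────────┨            
──┬────┬────┐        ┃━━━━━━━━━━━━
9 │  5 │  8 │        ┃preadsheet  
──┼────┼────┤        ┃────────────
3 │  2 │  7 │        ┃5:          
──┼────┼────┤        ┃     A      
5 │  6 │  3 │        ┃------------
──┼────┼────┤        ┃1        0  
1 │ 10 │ 12 │        ┃2      465  
──┴────┴────┘        ┃3        0  
                     ┃4        0  
                     ┃5        0  
                     ┃6        0  
━━━━━━━━━━━━━━━━━━━━━┛━━━━━━━━━━━━
                                  


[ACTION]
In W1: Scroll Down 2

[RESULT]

Puzzle               ┃            
─────────────────────┨            
──┬────┬────┐        ┃━━━━━━━━━━━━
9 │  5 │  8 │        ┃preadsheet  
──┼────┼────┤        ┃────────────
3 │  2 │  7 │        ┃5:          
──┼────┼────┤        ┃     A      
5 │  6 │  3 │        ┃------------
──┼────┼────┤        ┃3        0  
1 │ 10 │ 12 │        ┃4        0  
──┴────┴────┘        ┃5        0  
                     ┃6        0  
                     ┃7        0  
                     ┃8        0  
━━━━━━━━━━━━━━━━━━━━━┛━━━━━━━━━━━━
                                  


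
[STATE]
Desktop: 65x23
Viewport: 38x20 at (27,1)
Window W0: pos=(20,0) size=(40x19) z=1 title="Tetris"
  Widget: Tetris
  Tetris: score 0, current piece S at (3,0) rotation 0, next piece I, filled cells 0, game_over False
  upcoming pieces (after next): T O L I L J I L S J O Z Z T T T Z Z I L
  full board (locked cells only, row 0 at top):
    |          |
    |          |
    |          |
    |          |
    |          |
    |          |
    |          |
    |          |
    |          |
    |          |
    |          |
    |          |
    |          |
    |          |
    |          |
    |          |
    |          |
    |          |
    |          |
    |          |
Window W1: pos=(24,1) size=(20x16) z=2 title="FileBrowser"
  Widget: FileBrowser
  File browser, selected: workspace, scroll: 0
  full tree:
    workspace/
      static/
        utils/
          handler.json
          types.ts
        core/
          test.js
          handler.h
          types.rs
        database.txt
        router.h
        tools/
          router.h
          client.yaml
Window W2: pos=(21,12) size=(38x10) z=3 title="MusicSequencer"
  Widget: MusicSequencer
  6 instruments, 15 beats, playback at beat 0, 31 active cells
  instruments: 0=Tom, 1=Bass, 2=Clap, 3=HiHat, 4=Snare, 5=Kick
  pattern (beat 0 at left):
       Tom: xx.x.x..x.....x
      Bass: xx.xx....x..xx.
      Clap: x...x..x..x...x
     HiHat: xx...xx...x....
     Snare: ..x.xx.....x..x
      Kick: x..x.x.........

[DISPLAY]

━━━━━━━━━━━━━━━━┓               ┃     
ileBrowser      ┃───────────────┨     
────────────────┨               ┃     
[-] workspace/  ┃               ┃     
  [+] static/   ┃               ┃     
                ┃               ┃     
                ┃               ┃     
                ┃               ┃     
                ┃               ┃     
                ┃               ┃     
                ┃               ┃     
━━━━━━━━━━━━━━━━━━━━━━━━━━━━━━━┓┃     
cSequencer                     ┃┃     
───────────────────────────────┨┃     
 ▼12345678901234               ┃┃     
m██·█·█··█·····█               ┃┃     
s██·██····█··██·               ┃┃     
p█···█··█··█···█               ┃┛     
t██···██···█····               ┃      
e··█·██·····█··█               ┃      


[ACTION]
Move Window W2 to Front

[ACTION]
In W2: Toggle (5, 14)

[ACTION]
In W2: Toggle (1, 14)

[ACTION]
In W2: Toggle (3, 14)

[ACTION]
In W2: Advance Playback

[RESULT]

━━━━━━━━━━━━━━━━┓               ┃     
ileBrowser      ┃───────────────┨     
────────────────┨               ┃     
[-] workspace/  ┃               ┃     
  [+] static/   ┃               ┃     
                ┃               ┃     
                ┃               ┃     
                ┃               ┃     
                ┃               ┃     
                ┃               ┃     
                ┃               ┃     
━━━━━━━━━━━━━━━━━━━━━━━━━━━━━━━┓┃     
cSequencer                     ┃┃     
───────────────────────────────┨┃     
 0▼2345678901234               ┃┃     
m██·█·█··█·····█               ┃┃     
s██·██····█··███               ┃┃     
p█···█··█··█···█               ┃┛     
t██···██···█···█               ┃      
e··█·██·····█··█               ┃      


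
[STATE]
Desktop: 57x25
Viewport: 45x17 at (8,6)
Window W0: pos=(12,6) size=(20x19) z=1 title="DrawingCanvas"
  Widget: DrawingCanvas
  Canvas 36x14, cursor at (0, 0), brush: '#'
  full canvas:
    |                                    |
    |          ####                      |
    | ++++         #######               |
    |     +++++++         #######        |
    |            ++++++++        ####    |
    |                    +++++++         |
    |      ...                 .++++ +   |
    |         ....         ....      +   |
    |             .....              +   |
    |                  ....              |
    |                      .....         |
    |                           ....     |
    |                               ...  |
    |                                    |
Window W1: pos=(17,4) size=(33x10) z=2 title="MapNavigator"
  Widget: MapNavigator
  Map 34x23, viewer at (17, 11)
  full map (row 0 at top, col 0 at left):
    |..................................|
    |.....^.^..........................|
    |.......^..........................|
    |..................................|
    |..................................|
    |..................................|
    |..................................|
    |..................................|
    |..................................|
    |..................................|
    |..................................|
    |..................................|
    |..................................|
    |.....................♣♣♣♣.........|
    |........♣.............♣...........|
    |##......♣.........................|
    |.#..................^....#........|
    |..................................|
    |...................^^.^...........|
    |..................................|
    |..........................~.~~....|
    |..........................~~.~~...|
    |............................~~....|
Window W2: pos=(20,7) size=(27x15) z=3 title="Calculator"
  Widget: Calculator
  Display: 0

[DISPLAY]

    ┏━━━━┠───────────────────────────────┨   
    ┃ Dra┃..┏━━━━━━━━━━━━━━━━━━━━━━━━━┓..┃   
    ┠────┃..┃ Calculator              ┃..┃   
    ┃+   ┃..┠─────────────────────────┨..┃   
    ┃    ┃..┃                        0┃..┃   
    ┃ +++┃..┃┌───┬───┬───┬───┐        ┃..┃   
    ┃    ┃..┃│ 7 │ 8 │ 9 │ ÷ │        ┃..┃   
    ┃    ┗━━┃├───┼───┼───┼───┤        ┃━━┛   
    ┃       ┃│ 4 │ 5 │ 6 │ × │        ┃      
    ┃      .┃├───┼───┼───┼───┤        ┃      
    ┃       ┃│ 1 │ 2 │ 3 │ - │        ┃      
    ┃       ┃├───┼───┼───┼───┤        ┃      
    ┃       ┃│ 0 │ . │ = │ + │        ┃      
    ┃       ┃├───┼───┼───┼───┤        ┃      
    ┃       ┃│ C │ MC│ MR│ M+│        ┃      
    ┃       ┗━━━━━━━━━━━━━━━━━━━━━━━━━┛      
    ┃                  ┃                     


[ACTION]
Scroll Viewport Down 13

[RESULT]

    ┠────┃..┃ Calculator              ┃..┃   
    ┃+   ┃..┠─────────────────────────┨..┃   
    ┃    ┃..┃                        0┃..┃   
    ┃ +++┃..┃┌───┬───┬───┬───┐        ┃..┃   
    ┃    ┃..┃│ 7 │ 8 │ 9 │ ÷ │        ┃..┃   
    ┃    ┗━━┃├───┼───┼───┼───┤        ┃━━┛   
    ┃       ┃│ 4 │ 5 │ 6 │ × │        ┃      
    ┃      .┃├───┼───┼───┼───┤        ┃      
    ┃       ┃│ 1 │ 2 │ 3 │ - │        ┃      
    ┃       ┃├───┼───┼───┼───┤        ┃      
    ┃       ┃│ 0 │ . │ = │ + │        ┃      
    ┃       ┃├───┼───┼───┼───┤        ┃      
    ┃       ┃│ C │ MC│ MR│ M+│        ┃      
    ┃       ┗━━━━━━━━━━━━━━━━━━━━━━━━━┛      
    ┃                  ┃                     
    ┃                  ┃                     
    ┗━━━━━━━━━━━━━━━━━━┛                     


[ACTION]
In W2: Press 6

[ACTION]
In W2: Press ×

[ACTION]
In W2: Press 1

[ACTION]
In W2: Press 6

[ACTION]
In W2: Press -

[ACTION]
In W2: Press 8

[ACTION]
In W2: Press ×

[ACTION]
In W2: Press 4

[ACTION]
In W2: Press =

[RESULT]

    ┠────┃..┃ Calculator              ┃..┃   
    ┃+   ┃..┠─────────────────────────┨..┃   
    ┃    ┃..┃                      352┃..┃   
    ┃ +++┃..┃┌───┬───┬───┬───┐        ┃..┃   
    ┃    ┃..┃│ 7 │ 8 │ 9 │ ÷ │        ┃..┃   
    ┃    ┗━━┃├───┼───┼───┼───┤        ┃━━┛   
    ┃       ┃│ 4 │ 5 │ 6 │ × │        ┃      
    ┃      .┃├───┼───┼───┼───┤        ┃      
    ┃       ┃│ 1 │ 2 │ 3 │ - │        ┃      
    ┃       ┃├───┼───┼───┼───┤        ┃      
    ┃       ┃│ 0 │ . │ = │ + │        ┃      
    ┃       ┃├───┼───┼───┼───┤        ┃      
    ┃       ┃│ C │ MC│ MR│ M+│        ┃      
    ┃       ┗━━━━━━━━━━━━━━━━━━━━━━━━━┛      
    ┃                  ┃                     
    ┃                  ┃                     
    ┗━━━━━━━━━━━━━━━━━━┛                     


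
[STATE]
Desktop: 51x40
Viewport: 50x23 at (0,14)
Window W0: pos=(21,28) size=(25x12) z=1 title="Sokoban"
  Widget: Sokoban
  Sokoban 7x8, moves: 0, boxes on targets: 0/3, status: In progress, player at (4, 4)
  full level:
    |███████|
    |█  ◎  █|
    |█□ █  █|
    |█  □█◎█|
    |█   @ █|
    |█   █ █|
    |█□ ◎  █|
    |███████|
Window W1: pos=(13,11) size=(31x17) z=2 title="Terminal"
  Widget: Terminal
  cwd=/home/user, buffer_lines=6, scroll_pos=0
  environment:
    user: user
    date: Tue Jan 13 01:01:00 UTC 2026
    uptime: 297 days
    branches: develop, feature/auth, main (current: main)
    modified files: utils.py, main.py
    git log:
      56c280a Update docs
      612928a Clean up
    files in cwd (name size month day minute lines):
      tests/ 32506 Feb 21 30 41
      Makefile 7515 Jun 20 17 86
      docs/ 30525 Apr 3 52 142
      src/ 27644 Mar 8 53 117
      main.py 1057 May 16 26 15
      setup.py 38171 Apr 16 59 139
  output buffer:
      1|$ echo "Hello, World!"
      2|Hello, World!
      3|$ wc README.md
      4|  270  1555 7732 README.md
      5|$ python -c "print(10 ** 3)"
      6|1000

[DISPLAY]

             ┃$ echo "Hello, World!"       ┃      
             ┃Hello, World!                ┃      
             ┃$ wc README.md               ┃      
             ┃  270  1555 7732 README.md   ┃      
             ┃$ python -c "print(10 ** 3)" ┃      
             ┃1000                         ┃      
             ┃$ █                          ┃      
             ┃                             ┃      
             ┃                             ┃      
             ┃                             ┃      
             ┃                             ┃      
             ┃                             ┃      
             ┃                             ┃      
             ┗━━━━━━━━━━━━━━━━━━━━━━━━━━━━━┛      
                     ┏━━━━━━━━━━━━━━━━━━━━━━━┓    
                     ┃ Sokoban               ┃    
                     ┠───────────────────────┨    
                     ┃███████                ┃    
                     ┃█  ◎  █                ┃    
                     ┃█□ █  █                ┃    
                     ┃█  □█◎█                ┃    
                     ┃█   @ █                ┃    
                     ┃█   █ █                ┃    


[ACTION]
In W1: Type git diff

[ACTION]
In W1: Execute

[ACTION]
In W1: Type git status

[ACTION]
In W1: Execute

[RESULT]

             ┃diff --git a/main.py b/main.p┃      
             ┃--- a/main.py                ┃      
             ┃+++ b/main.py                ┃      
             ┃@@ -1,3 +1,4 @@              ┃      
             ┃+# updated                   ┃      
             ┃ import sys                  ┃      
             ┃$ git status                 ┃      
             ┃On branch main               ┃      
             ┃Changes not staged for commit┃      
             ┃                             ┃      
             ┃        modified:   utils.py ┃      
             ┃        modified:   main.py  ┃      
             ┃$ █                          ┃      
             ┗━━━━━━━━━━━━━━━━━━━━━━━━━━━━━┛      
                     ┏━━━━━━━━━━━━━━━━━━━━━━━┓    
                     ┃ Sokoban               ┃    
                     ┠───────────────────────┨    
                     ┃███████                ┃    
                     ┃█  ◎  █                ┃    
                     ┃█□ █  █                ┃    
                     ┃█  □█◎█                ┃    
                     ┃█   @ █                ┃    
                     ┃█   █ █                ┃    


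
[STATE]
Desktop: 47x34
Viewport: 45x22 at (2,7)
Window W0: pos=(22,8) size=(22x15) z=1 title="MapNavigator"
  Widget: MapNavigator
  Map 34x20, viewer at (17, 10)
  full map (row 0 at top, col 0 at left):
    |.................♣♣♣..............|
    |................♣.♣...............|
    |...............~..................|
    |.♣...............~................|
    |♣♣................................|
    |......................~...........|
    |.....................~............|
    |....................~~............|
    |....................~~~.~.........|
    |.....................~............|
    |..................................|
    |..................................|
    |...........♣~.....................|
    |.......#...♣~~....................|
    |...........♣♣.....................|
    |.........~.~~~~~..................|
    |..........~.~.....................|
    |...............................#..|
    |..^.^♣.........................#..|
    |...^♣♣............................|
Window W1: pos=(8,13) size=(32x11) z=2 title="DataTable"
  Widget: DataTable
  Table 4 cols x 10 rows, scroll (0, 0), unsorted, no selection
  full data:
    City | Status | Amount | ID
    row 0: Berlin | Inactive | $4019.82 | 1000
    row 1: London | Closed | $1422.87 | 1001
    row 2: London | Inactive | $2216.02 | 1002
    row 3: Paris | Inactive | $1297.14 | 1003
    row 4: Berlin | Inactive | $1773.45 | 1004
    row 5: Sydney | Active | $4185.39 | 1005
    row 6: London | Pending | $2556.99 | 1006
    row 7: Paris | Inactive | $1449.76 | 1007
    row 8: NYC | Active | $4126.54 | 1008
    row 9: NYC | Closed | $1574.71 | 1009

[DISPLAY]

                                             
                    ┏━━━━━━━━━━━━━━━━━━━━┓   
                    ┃ MapNavigator       ┃   
                    ┠────────────────────┨   
                    ┃...............~....┃   
                    ┃..............~.....┃   
      ┏━━━━━━━━━━━━━━━━━━━━━━━━━━━━━━┓...┃   
      ┃ DataTable                    ┃~..┃   
      ┠──────────────────────────────┨...┃   
      ┃City  │Status  │Amount  │ID   ┃...┃   
      ┃──────┼────────┼────────┼──── ┃...┃   
      ┃Berlin│Inactive│$4019.82│1000 ┃...┃   
      ┃London│Closed  │$1422.87│1001 ┃...┃   
      ┃London│Inactive│$2216.02│1002 ┃...┃   
      ┃Paris │Inactive│$1297.14│1003 ┃...┃   
      ┃Berlin│Inactive│$1773.45│1004 ┃━━━┛   
      ┗━━━━━━━━━━━━━━━━━━━━━━━━━━━━━━┛       
                                             
                                             
                                             
                                             
                                             


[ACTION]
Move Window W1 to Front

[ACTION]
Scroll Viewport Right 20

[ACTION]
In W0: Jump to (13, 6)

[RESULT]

                                             
                    ┏━━━━━━━━━━━━━━━━━━━━┓   
                    ┃ MapNavigator       ┃   
                    ┠────────────────────┨   
                    ┃.............♣.♣....┃   
                    ┃............~.......┃   
      ┏━━━━━━━━━━━━━━━━━━━━━━━━━━━━━━┓...┃   
      ┃ DataTable                    ┃...┃   
      ┠──────────────────────────────┨..~┃   
      ┃City  │Status  │Amount  │ID   ┃.~.┃   
      ┃──────┼────────┼────────┼──── ┃~~.┃   
      ┃Berlin│Inactive│$4019.82│1000 ┃~~~┃   
      ┃London│Closed  │$1422.87│1001 ┃.~.┃   
      ┃London│Inactive│$2216.02│1002 ┃...┃   
      ┃Paris │Inactive│$1297.14│1003 ┃...┃   
      ┃Berlin│Inactive│$1773.45│1004 ┃━━━┛   
      ┗━━━━━━━━━━━━━━━━━━━━━━━━━━━━━━┛       
                                             
                                             
                                             
                                             
                                             


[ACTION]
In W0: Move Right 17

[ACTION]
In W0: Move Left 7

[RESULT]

                                             
                    ┏━━━━━━━━━━━━━━━━━━━━┓   
                    ┃ MapNavigator       ┃   
                    ┠────────────────────┨   
                    ┃...♣.♣..............┃   
                    ┃..~.................┃   
      ┏━━━━━━━━━━━━━━━━━━━━━━━━━━━━━━┓...┃   
      ┃ DataTable                    ┃...┃   
      ┠──────────────────────────────┨...┃   
      ┃City  │Status  │Amount  │ID   ┃...┃   
      ┃──────┼────────┼────────┼──── ┃...┃   
      ┃Berlin│Inactive│$4019.82│1000 ┃...┃   
      ┃London│Closed  │$1422.87│1001 ┃...┃   
      ┃London│Inactive│$2216.02│1002 ┃...┃   
      ┃Paris │Inactive│$1297.14│1003 ┃...┃   
      ┃Berlin│Inactive│$1773.45│1004 ┃━━━┛   
      ┗━━━━━━━━━━━━━━━━━━━━━━━━━━━━━━┛       
                                             
                                             
                                             
                                             
                                             


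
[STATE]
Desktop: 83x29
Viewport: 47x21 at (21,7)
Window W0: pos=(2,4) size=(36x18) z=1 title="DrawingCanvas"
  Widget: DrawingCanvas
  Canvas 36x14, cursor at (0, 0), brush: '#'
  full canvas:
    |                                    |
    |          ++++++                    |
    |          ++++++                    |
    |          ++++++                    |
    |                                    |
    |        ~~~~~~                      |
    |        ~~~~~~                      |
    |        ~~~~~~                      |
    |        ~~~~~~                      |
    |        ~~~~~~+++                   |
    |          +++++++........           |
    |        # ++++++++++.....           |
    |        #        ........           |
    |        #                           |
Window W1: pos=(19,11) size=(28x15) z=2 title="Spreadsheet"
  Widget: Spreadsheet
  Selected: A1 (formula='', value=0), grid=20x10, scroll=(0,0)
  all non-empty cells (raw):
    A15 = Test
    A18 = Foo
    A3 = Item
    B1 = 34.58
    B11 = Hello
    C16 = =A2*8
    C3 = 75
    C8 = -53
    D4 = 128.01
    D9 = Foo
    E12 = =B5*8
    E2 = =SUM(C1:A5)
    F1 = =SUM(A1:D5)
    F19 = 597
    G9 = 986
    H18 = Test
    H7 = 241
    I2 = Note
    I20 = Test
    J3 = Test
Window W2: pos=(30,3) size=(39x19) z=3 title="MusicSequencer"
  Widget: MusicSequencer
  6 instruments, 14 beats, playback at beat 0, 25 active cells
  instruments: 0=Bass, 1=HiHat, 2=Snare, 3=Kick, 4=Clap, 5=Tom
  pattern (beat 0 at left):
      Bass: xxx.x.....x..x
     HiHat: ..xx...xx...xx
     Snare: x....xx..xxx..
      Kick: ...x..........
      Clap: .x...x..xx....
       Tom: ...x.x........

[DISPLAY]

         ┃  Bass███·█·····█··█                 
         ┃ HiHat··██···██···██                 
         ┃ Snare█····██··███··                 
         ┃  Kick···█··········                 
━━━━━━━━━┃  Clap·█···█··██····                 
Spreadshe┃   Tom···█·█········                 
─────────┃                                     
1:       ┃                                     
      A  ┃                                     
---------┃                                     
 1      [┃                                     
 2       ┃                                     
 3 Item  ┃                                     
 4       ┃                                     
 5       ┗━━━━━━━━━━━━━━━━━━━━━━━━━━━━━━━━━━━━━
 6        0       0      ┃                     
 7        0       0      ┃                     
 8        0       0     -┃                     
━━━━━━━━━━━━━━━━━━━━━━━━━┛                     
                                               
                                               


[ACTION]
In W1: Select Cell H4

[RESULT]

         ┃  Bass███·█·····█··█                 
         ┃ HiHat··██···██···██                 
         ┃ Snare█····██··███··                 
         ┃  Kick···█··········                 
━━━━━━━━━┃  Clap·█···█··██····                 
Spreadshe┃   Tom···█·█········                 
─────────┃                                     
4:       ┃                                     
      A  ┃                                     
---------┃                                     
 1       ┃                                     
 2       ┃                                     
 3 Item  ┃                                     
 4       ┃                                     
 5       ┗━━━━━━━━━━━━━━━━━━━━━━━━━━━━━━━━━━━━━
 6        0       0      ┃                     
 7        0       0      ┃                     
 8        0       0     -┃                     
━━━━━━━━━━━━━━━━━━━━━━━━━┛                     
                                               
                                               


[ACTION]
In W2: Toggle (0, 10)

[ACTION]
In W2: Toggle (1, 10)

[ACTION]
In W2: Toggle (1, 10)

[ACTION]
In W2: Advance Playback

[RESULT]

         ┃  Bass███·█········█                 
         ┃ HiHat··██···██···██                 
         ┃ Snare█····██··███··                 
         ┃  Kick···█··········                 
━━━━━━━━━┃  Clap·█···█··██····                 
Spreadshe┃   Tom···█·█········                 
─────────┃                                     
4:       ┃                                     
      A  ┃                                     
---------┃                                     
 1       ┃                                     
 2       ┃                                     
 3 Item  ┃                                     
 4       ┃                                     
 5       ┗━━━━━━━━━━━━━━━━━━━━━━━━━━━━━━━━━━━━━
 6        0       0      ┃                     
 7        0       0      ┃                     
 8        0       0     -┃                     
━━━━━━━━━━━━━━━━━━━━━━━━━┛                     
                                               
                                               


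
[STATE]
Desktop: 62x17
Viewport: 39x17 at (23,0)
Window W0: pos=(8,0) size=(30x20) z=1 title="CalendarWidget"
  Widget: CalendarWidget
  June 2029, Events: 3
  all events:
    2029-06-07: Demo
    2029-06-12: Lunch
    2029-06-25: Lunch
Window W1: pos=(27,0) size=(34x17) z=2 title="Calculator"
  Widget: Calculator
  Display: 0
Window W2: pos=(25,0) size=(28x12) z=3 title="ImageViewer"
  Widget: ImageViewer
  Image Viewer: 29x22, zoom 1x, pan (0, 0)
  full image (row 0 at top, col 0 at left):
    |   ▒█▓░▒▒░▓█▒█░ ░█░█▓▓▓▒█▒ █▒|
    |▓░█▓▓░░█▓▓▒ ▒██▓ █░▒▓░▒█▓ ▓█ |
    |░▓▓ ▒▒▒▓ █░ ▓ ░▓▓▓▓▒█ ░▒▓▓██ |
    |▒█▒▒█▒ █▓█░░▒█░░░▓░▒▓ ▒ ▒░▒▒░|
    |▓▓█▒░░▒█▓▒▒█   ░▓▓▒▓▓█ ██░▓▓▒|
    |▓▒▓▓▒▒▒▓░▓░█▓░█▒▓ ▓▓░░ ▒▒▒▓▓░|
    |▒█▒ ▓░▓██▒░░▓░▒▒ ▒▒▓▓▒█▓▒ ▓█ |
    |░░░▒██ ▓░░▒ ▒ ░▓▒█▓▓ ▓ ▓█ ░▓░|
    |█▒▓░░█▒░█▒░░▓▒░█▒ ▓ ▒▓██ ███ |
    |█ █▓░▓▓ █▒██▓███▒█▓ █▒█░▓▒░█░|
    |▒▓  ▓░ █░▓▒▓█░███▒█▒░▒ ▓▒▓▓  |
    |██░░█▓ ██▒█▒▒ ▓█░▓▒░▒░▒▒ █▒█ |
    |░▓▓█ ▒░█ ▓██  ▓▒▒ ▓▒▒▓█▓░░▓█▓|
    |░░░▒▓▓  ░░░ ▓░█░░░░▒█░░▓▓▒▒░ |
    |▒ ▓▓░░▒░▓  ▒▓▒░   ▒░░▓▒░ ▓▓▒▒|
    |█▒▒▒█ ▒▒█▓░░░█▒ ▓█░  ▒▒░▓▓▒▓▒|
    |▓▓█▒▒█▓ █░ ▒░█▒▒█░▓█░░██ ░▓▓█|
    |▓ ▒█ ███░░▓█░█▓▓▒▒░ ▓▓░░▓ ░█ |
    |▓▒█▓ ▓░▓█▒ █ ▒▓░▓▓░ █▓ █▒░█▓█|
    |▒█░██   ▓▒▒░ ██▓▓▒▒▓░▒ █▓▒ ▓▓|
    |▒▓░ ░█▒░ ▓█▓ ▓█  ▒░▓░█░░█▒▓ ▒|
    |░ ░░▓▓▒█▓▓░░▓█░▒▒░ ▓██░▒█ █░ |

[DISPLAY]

━━┏━━━━━━━━━━━━━━━━━━━━━━━━━━┓━━━━━━━┓ 
t ┃ ImageViewer              ┃       ┃ 
──┠──────────────────────────┨───────┨ 
20┃   ▒█▓░▒▒░▓█▒█░ ░█░█▓▓▓▒█▒┃      0┃ 
 S┃▓░█▓▓░░█▓▓▒ ▒██▓ █░▒▓░▒█▓ ┃       ┃ 
  ┃░▓▓ ▒▒▒▓ █░ ▓ ░▓▓▓▓▒█ ░▒▓▓┃       ┃ 
8 ┃▒█▒▒█▒ █▓█░░▒█░░░▓░▒▓ ▒ ▒░┃       ┃ 
5 ┃▓▓█▒░░▒█▓▒▒█   ░▓▓▒▓▓█ ██░┃       ┃ 
 2┃▓▒▓▓▒▒▒▓░▓░█▓░█▒▓ ▓▓░░ ▒▒▒┃       ┃ 
9 ┃▒█▒ ▓░▓██▒░░▓░▒▒ ▒▒▓▓▒█▓▒ ┃       ┃ 
  ┃░░░▒██ ▓░░▒ ▒ ░▓▒█▓▓ ▓ ▓█ ┃       ┃ 
  ┗━━━━━━━━━━━━━━━━━━━━━━━━━━┛       ┃ 
    ┃├───┼───┼───┼───┤               ┃ 
    ┃│ C │ MC│ MR│ M+│               ┃ 
    ┃└───┴───┴───┴───┘               ┃ 
    ┃                                ┃ 
    ┗━━━━━━━━━━━━━━━━━━━━━━━━━━━━━━━━┛ 


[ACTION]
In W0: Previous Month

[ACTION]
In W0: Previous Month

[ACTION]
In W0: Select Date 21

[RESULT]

━━┏━━━━━━━━━━━━━━━━━━━━━━━━━━┓━━━━━━━┓ 
t ┃ ImageViewer              ┃       ┃ 
──┠──────────────────────────┨───────┨ 
 2┃   ▒█▓░▒▒░▓█▒█░ ░█░█▓▓▓▒█▒┃      0┃ 
 S┃▓░█▓▓░░█▓▓▒ ▒██▓ █░▒▓░▒█▓ ┃       ┃ 
  ┃░▓▓ ▒▒▒▓ █░ ▓ ░▓▓▓▓▒█ ░▒▓▓┃       ┃ 
  ┃▒█▒▒█▒ █▓█░░▒█░░░▓░▒▓ ▒ ▒░┃       ┃ 
 1┃▓▓█▒░░▒█▓▒▒█   ░▓▓▒▓▓█ ██░┃       ┃ 
 [┃▓▒▓▓▒▒▒▓░▓░█▓░█▒▓ ▓▓░░ ▒▒▒┃       ┃ 
 2┃▒█▒ ▓░▓██▒░░▓░▒▒ ▒▒▓▓▒█▓▒ ┃       ┃ 
  ┃░░░▒██ ▓░░▒ ▒ ░▓▒█▓▓ ▓ ▓█ ┃       ┃ 
  ┗━━━━━━━━━━━━━━━━━━━━━━━━━━┛       ┃ 
    ┃├───┼───┼───┼───┤               ┃ 
    ┃│ C │ MC│ MR│ M+│               ┃ 
    ┃└───┴───┴───┴───┘               ┃ 
    ┃                                ┃ 
    ┗━━━━━━━━━━━━━━━━━━━━━━━━━━━━━━━━┛ 
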